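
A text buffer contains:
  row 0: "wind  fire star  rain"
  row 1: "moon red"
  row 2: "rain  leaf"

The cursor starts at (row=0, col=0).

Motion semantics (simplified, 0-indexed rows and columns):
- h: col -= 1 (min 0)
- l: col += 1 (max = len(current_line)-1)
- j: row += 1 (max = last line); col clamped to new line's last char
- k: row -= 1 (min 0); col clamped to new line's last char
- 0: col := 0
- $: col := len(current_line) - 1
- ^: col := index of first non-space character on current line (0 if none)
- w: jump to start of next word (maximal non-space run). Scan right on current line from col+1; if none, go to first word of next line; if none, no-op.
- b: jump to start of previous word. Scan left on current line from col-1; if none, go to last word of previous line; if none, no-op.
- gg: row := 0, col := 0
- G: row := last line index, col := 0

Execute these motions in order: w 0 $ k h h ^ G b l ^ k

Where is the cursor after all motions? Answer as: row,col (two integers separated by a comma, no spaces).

After 1 (w): row=0 col=6 char='f'
After 2 (0): row=0 col=0 char='w'
After 3 ($): row=0 col=20 char='n'
After 4 (k): row=0 col=20 char='n'
After 5 (h): row=0 col=19 char='i'
After 6 (h): row=0 col=18 char='a'
After 7 (^): row=0 col=0 char='w'
After 8 (G): row=2 col=0 char='r'
After 9 (b): row=1 col=5 char='r'
After 10 (l): row=1 col=6 char='e'
After 11 (^): row=1 col=0 char='m'
After 12 (k): row=0 col=0 char='w'

Answer: 0,0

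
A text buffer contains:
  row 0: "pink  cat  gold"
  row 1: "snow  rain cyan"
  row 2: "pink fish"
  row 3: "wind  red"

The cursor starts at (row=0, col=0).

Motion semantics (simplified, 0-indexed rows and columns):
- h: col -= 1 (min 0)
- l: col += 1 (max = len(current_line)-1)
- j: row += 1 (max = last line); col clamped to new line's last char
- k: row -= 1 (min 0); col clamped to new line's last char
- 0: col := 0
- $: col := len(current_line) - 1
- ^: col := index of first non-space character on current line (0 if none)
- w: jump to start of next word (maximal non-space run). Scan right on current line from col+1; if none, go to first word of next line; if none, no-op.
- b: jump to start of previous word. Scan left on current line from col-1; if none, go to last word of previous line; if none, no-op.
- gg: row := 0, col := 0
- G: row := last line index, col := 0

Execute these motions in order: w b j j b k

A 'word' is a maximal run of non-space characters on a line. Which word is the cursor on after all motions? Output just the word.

After 1 (w): row=0 col=6 char='c'
After 2 (b): row=0 col=0 char='p'
After 3 (j): row=1 col=0 char='s'
After 4 (j): row=2 col=0 char='p'
After 5 (b): row=1 col=11 char='c'
After 6 (k): row=0 col=11 char='g'

Answer: gold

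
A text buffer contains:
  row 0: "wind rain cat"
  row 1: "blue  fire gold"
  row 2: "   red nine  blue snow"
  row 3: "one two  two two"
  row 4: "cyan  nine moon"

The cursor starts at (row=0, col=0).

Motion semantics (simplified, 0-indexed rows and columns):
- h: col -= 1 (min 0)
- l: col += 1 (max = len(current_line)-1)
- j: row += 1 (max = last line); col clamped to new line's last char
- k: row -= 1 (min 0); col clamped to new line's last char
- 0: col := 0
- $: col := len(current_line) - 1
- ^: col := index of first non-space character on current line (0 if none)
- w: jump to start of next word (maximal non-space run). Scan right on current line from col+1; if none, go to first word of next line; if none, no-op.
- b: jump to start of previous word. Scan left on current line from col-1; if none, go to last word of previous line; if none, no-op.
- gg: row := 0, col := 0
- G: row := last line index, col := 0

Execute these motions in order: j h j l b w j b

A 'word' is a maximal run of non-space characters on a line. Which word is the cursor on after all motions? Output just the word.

After 1 (j): row=1 col=0 char='b'
After 2 (h): row=1 col=0 char='b'
After 3 (j): row=2 col=0 char='_'
After 4 (l): row=2 col=1 char='_'
After 5 (b): row=1 col=11 char='g'
After 6 (w): row=2 col=3 char='r'
After 7 (j): row=3 col=3 char='_'
After 8 (b): row=3 col=0 char='o'

Answer: one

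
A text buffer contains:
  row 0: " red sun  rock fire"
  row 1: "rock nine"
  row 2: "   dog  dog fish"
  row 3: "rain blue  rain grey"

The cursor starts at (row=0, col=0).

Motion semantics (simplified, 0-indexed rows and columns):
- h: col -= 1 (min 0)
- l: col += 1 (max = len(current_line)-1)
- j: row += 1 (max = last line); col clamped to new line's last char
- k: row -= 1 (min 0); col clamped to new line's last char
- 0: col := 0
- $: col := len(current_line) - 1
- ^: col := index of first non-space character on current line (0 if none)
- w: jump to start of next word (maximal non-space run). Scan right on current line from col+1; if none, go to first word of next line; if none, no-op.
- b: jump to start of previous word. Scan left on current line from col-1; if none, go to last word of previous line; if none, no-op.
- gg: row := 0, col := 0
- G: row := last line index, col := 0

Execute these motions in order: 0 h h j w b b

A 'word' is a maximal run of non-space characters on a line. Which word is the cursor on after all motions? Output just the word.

After 1 (0): row=0 col=0 char='_'
After 2 (h): row=0 col=0 char='_'
After 3 (h): row=0 col=0 char='_'
After 4 (j): row=1 col=0 char='r'
After 5 (w): row=1 col=5 char='n'
After 6 (b): row=1 col=0 char='r'
After 7 (b): row=0 col=15 char='f'

Answer: fire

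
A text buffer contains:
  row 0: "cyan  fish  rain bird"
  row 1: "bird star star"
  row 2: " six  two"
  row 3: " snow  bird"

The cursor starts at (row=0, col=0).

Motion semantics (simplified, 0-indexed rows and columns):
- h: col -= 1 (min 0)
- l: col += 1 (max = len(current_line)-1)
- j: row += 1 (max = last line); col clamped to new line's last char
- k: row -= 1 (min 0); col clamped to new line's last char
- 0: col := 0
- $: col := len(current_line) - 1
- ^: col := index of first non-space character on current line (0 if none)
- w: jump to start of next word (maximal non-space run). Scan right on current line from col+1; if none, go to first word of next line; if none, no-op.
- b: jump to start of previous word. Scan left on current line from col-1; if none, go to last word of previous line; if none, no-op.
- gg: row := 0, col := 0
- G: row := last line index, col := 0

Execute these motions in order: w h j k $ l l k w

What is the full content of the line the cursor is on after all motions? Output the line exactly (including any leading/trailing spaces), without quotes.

After 1 (w): row=0 col=6 char='f'
After 2 (h): row=0 col=5 char='_'
After 3 (j): row=1 col=5 char='s'
After 4 (k): row=0 col=5 char='_'
After 5 ($): row=0 col=20 char='d'
After 6 (l): row=0 col=20 char='d'
After 7 (l): row=0 col=20 char='d'
After 8 (k): row=0 col=20 char='d'
After 9 (w): row=1 col=0 char='b'

Answer: bird star star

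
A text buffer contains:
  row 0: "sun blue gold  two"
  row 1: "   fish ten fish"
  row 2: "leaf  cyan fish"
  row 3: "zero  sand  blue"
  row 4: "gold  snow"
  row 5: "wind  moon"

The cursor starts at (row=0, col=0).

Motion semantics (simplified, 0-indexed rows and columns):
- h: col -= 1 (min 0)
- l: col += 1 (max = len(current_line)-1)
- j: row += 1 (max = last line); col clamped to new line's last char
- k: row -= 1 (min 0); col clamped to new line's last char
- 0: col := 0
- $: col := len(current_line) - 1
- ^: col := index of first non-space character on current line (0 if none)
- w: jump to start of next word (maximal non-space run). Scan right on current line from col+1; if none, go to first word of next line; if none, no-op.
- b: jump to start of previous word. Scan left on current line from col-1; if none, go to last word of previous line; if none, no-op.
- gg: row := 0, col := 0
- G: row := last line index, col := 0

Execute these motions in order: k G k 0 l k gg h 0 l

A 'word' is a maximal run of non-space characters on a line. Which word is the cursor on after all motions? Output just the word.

After 1 (k): row=0 col=0 char='s'
After 2 (G): row=5 col=0 char='w'
After 3 (k): row=4 col=0 char='g'
After 4 (0): row=4 col=0 char='g'
After 5 (l): row=4 col=1 char='o'
After 6 (k): row=3 col=1 char='e'
After 7 (gg): row=0 col=0 char='s'
After 8 (h): row=0 col=0 char='s'
After 9 (0): row=0 col=0 char='s'
After 10 (l): row=0 col=1 char='u'

Answer: sun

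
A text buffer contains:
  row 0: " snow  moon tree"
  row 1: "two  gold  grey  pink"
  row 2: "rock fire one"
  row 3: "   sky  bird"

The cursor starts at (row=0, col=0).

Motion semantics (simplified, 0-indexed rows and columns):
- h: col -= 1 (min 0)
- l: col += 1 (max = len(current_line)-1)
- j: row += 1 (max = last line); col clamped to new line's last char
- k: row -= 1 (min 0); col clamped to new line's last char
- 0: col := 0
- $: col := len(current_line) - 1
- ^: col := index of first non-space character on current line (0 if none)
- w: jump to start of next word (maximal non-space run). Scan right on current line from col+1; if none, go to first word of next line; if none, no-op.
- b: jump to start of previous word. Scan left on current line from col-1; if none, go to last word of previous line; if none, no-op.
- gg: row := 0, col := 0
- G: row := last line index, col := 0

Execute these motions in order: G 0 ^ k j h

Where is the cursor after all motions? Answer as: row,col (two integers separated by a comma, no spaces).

Answer: 3,2

Derivation:
After 1 (G): row=3 col=0 char='_'
After 2 (0): row=3 col=0 char='_'
After 3 (^): row=3 col=3 char='s'
After 4 (k): row=2 col=3 char='k'
After 5 (j): row=3 col=3 char='s'
After 6 (h): row=3 col=2 char='_'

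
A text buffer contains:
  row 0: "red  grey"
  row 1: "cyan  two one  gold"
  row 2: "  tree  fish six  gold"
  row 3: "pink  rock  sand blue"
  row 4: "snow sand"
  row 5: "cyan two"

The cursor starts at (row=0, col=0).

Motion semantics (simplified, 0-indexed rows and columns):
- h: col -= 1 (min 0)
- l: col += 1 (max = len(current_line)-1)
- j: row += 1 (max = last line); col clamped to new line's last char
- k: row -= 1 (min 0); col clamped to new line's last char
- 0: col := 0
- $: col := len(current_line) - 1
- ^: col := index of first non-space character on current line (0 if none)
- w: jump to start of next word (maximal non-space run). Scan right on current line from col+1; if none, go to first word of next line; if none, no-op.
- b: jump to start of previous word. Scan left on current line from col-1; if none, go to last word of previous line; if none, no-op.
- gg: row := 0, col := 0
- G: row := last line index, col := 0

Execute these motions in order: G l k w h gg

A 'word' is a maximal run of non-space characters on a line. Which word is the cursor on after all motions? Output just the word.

After 1 (G): row=5 col=0 char='c'
After 2 (l): row=5 col=1 char='y'
After 3 (k): row=4 col=1 char='n'
After 4 (w): row=4 col=5 char='s'
After 5 (h): row=4 col=4 char='_'
After 6 (gg): row=0 col=0 char='r'

Answer: red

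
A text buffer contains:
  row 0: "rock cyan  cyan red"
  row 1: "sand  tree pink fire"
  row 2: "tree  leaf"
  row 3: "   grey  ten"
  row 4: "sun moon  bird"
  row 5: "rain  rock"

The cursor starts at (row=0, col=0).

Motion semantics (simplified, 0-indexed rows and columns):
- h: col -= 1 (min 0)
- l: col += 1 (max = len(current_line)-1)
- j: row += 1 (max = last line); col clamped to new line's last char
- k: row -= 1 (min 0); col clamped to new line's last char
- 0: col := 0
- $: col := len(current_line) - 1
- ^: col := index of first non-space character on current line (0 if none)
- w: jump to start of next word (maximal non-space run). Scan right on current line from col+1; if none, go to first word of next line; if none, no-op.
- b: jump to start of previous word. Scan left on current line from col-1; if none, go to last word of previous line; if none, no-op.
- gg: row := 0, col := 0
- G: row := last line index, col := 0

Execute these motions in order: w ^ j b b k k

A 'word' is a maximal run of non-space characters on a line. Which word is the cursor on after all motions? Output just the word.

Answer: cyan

Derivation:
After 1 (w): row=0 col=5 char='c'
After 2 (^): row=0 col=0 char='r'
After 3 (j): row=1 col=0 char='s'
After 4 (b): row=0 col=16 char='r'
After 5 (b): row=0 col=11 char='c'
After 6 (k): row=0 col=11 char='c'
After 7 (k): row=0 col=11 char='c'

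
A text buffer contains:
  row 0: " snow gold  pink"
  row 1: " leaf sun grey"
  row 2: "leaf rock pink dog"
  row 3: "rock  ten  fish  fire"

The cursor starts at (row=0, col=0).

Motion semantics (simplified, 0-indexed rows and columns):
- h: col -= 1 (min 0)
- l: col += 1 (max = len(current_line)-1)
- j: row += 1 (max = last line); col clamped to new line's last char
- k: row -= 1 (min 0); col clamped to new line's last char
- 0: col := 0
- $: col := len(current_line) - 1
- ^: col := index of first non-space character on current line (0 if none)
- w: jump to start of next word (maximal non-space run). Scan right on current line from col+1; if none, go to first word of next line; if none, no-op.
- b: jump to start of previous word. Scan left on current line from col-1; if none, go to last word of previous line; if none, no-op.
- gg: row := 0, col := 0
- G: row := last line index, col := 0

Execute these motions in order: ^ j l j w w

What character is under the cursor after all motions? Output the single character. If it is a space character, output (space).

Answer: p

Derivation:
After 1 (^): row=0 col=1 char='s'
After 2 (j): row=1 col=1 char='l'
After 3 (l): row=1 col=2 char='e'
After 4 (j): row=2 col=2 char='a'
After 5 (w): row=2 col=5 char='r'
After 6 (w): row=2 col=10 char='p'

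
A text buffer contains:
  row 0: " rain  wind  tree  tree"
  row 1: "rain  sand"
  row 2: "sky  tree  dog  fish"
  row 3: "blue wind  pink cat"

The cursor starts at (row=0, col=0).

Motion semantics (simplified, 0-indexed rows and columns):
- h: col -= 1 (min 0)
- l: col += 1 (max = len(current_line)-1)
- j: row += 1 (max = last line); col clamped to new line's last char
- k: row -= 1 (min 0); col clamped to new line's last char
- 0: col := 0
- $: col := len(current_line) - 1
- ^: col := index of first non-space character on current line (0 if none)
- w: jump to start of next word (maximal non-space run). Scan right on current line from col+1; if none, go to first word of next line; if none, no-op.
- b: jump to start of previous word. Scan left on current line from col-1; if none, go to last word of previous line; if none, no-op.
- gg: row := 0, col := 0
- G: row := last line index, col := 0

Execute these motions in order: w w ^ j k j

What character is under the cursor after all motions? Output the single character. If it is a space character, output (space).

After 1 (w): row=0 col=1 char='r'
After 2 (w): row=0 col=7 char='w'
After 3 (^): row=0 col=1 char='r'
After 4 (j): row=1 col=1 char='a'
After 5 (k): row=0 col=1 char='r'
After 6 (j): row=1 col=1 char='a'

Answer: a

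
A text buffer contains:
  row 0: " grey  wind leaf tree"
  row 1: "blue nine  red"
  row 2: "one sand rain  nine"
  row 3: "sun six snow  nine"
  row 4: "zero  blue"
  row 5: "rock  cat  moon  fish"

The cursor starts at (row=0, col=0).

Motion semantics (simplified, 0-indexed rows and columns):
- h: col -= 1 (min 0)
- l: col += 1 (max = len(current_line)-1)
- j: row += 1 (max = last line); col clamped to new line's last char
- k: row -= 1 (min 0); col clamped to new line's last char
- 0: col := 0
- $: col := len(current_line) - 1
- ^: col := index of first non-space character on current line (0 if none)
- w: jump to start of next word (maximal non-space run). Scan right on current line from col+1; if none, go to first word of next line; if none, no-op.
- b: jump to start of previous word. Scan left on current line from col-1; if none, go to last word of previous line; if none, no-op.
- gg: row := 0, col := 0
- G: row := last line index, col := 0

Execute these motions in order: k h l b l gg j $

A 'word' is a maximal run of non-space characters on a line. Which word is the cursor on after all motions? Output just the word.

After 1 (k): row=0 col=0 char='_'
After 2 (h): row=0 col=0 char='_'
After 3 (l): row=0 col=1 char='g'
After 4 (b): row=0 col=1 char='g'
After 5 (l): row=0 col=2 char='r'
After 6 (gg): row=0 col=0 char='_'
After 7 (j): row=1 col=0 char='b'
After 8 ($): row=1 col=13 char='d'

Answer: red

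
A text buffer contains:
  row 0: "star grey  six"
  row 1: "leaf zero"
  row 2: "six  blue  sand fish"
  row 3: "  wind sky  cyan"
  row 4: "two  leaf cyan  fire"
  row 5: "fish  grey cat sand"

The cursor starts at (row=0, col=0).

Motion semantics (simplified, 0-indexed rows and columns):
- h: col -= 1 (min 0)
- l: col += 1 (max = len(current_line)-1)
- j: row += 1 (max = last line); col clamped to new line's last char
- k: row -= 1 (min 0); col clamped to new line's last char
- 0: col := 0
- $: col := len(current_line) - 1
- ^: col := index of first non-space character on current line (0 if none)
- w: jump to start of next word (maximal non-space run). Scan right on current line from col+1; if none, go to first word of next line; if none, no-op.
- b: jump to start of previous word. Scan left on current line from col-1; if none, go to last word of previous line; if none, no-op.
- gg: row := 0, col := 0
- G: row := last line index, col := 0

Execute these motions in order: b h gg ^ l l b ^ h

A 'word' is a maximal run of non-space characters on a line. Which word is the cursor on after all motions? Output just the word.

Answer: star

Derivation:
After 1 (b): row=0 col=0 char='s'
After 2 (h): row=0 col=0 char='s'
After 3 (gg): row=0 col=0 char='s'
After 4 (^): row=0 col=0 char='s'
After 5 (l): row=0 col=1 char='t'
After 6 (l): row=0 col=2 char='a'
After 7 (b): row=0 col=0 char='s'
After 8 (^): row=0 col=0 char='s'
After 9 (h): row=0 col=0 char='s'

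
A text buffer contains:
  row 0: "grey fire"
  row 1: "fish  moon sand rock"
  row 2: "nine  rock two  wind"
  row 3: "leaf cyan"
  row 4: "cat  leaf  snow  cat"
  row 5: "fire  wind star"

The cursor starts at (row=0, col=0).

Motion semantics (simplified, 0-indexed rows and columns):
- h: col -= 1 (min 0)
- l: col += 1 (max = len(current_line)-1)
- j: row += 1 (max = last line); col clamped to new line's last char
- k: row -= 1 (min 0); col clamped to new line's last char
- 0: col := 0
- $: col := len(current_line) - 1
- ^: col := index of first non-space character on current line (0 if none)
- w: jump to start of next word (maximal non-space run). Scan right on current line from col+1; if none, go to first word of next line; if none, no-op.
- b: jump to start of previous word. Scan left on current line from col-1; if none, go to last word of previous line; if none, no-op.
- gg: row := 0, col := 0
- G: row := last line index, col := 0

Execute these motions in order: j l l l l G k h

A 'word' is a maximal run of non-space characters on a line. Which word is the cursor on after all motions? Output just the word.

Answer: cat

Derivation:
After 1 (j): row=1 col=0 char='f'
After 2 (l): row=1 col=1 char='i'
After 3 (l): row=1 col=2 char='s'
After 4 (l): row=1 col=3 char='h'
After 5 (l): row=1 col=4 char='_'
After 6 (G): row=5 col=0 char='f'
After 7 (k): row=4 col=0 char='c'
After 8 (h): row=4 col=0 char='c'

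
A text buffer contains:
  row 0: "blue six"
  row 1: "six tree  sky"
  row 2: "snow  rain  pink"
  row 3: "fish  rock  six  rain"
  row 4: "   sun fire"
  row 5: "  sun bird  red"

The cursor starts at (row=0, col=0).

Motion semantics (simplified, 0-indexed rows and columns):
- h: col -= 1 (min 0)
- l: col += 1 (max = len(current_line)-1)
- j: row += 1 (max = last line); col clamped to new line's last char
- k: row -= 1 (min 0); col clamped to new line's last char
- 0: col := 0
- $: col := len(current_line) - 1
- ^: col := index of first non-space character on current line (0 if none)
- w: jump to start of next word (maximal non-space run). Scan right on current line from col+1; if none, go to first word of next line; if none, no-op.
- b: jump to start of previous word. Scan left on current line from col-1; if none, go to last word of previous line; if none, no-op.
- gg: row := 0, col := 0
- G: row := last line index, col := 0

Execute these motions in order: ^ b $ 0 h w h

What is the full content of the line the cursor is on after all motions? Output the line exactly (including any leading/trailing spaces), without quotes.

After 1 (^): row=0 col=0 char='b'
After 2 (b): row=0 col=0 char='b'
After 3 ($): row=0 col=7 char='x'
After 4 (0): row=0 col=0 char='b'
After 5 (h): row=0 col=0 char='b'
After 6 (w): row=0 col=5 char='s'
After 7 (h): row=0 col=4 char='_'

Answer: blue six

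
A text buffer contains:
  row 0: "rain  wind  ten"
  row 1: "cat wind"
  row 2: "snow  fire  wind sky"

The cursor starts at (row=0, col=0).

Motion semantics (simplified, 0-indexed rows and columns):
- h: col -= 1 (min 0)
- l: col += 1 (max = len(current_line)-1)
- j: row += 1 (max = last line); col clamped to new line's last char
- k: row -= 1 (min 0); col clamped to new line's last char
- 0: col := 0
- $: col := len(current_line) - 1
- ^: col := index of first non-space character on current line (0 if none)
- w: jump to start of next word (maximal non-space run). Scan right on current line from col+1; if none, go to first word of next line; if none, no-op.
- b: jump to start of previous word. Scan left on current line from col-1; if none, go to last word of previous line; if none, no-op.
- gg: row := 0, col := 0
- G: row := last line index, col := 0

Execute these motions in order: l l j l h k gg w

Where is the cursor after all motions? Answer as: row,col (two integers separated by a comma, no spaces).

After 1 (l): row=0 col=1 char='a'
After 2 (l): row=0 col=2 char='i'
After 3 (j): row=1 col=2 char='t'
After 4 (l): row=1 col=3 char='_'
After 5 (h): row=1 col=2 char='t'
After 6 (k): row=0 col=2 char='i'
After 7 (gg): row=0 col=0 char='r'
After 8 (w): row=0 col=6 char='w'

Answer: 0,6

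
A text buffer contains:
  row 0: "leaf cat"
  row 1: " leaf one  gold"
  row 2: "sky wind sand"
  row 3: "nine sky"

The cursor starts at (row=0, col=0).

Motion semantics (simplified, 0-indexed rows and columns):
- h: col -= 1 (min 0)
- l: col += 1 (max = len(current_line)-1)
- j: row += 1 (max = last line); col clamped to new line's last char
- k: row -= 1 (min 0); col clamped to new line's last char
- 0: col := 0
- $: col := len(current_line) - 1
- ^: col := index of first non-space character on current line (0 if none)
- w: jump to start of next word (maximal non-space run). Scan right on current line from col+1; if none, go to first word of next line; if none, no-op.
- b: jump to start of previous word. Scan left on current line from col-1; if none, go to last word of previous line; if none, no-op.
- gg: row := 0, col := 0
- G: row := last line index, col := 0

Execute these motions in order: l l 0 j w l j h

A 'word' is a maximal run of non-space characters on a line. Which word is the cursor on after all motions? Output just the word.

Answer: sky

Derivation:
After 1 (l): row=0 col=1 char='e'
After 2 (l): row=0 col=2 char='a'
After 3 (0): row=0 col=0 char='l'
After 4 (j): row=1 col=0 char='_'
After 5 (w): row=1 col=1 char='l'
After 6 (l): row=1 col=2 char='e'
After 7 (j): row=2 col=2 char='y'
After 8 (h): row=2 col=1 char='k'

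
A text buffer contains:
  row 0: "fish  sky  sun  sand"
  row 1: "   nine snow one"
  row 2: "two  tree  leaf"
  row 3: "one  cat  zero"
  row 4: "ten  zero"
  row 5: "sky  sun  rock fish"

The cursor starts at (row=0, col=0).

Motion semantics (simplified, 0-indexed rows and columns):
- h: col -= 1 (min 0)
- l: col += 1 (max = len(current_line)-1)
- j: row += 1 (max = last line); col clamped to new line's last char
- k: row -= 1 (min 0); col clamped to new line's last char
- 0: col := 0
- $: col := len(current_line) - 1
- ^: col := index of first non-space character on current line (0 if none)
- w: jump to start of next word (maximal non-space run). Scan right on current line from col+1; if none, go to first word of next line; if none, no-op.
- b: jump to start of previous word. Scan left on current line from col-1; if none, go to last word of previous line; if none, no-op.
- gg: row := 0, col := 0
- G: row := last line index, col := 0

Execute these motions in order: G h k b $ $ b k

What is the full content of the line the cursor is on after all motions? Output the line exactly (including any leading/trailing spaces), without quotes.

After 1 (G): row=5 col=0 char='s'
After 2 (h): row=5 col=0 char='s'
After 3 (k): row=4 col=0 char='t'
After 4 (b): row=3 col=10 char='z'
After 5 ($): row=3 col=13 char='o'
After 6 ($): row=3 col=13 char='o'
After 7 (b): row=3 col=10 char='z'
After 8 (k): row=2 col=10 char='_'

Answer: two  tree  leaf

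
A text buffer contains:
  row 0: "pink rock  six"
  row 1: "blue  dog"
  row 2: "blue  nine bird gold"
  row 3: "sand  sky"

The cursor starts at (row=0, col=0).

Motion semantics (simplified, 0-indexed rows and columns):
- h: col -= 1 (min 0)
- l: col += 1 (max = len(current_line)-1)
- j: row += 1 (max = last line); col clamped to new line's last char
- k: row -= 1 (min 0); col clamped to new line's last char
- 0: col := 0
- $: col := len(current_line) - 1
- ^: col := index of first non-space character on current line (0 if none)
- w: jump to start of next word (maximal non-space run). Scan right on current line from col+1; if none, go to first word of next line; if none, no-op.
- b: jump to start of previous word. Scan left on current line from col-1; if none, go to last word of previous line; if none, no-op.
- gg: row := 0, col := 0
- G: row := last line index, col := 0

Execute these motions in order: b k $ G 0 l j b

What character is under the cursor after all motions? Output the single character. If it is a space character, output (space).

Answer: s

Derivation:
After 1 (b): row=0 col=0 char='p'
After 2 (k): row=0 col=0 char='p'
After 3 ($): row=0 col=13 char='x'
After 4 (G): row=3 col=0 char='s'
After 5 (0): row=3 col=0 char='s'
After 6 (l): row=3 col=1 char='a'
After 7 (j): row=3 col=1 char='a'
After 8 (b): row=3 col=0 char='s'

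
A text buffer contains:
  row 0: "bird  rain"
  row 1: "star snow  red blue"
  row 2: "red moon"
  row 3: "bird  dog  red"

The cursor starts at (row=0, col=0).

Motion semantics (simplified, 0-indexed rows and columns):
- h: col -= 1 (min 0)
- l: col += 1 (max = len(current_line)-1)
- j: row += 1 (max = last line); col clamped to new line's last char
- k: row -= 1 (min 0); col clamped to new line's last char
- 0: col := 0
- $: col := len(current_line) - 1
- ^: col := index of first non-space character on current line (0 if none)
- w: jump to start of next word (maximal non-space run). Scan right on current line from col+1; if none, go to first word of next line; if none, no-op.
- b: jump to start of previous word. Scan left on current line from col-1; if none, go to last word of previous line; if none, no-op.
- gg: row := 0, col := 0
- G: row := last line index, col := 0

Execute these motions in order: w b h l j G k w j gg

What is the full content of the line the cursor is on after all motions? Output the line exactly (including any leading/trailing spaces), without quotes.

After 1 (w): row=0 col=6 char='r'
After 2 (b): row=0 col=0 char='b'
After 3 (h): row=0 col=0 char='b'
After 4 (l): row=0 col=1 char='i'
After 5 (j): row=1 col=1 char='t'
After 6 (G): row=3 col=0 char='b'
After 7 (k): row=2 col=0 char='r'
After 8 (w): row=2 col=4 char='m'
After 9 (j): row=3 col=4 char='_'
After 10 (gg): row=0 col=0 char='b'

Answer: bird  rain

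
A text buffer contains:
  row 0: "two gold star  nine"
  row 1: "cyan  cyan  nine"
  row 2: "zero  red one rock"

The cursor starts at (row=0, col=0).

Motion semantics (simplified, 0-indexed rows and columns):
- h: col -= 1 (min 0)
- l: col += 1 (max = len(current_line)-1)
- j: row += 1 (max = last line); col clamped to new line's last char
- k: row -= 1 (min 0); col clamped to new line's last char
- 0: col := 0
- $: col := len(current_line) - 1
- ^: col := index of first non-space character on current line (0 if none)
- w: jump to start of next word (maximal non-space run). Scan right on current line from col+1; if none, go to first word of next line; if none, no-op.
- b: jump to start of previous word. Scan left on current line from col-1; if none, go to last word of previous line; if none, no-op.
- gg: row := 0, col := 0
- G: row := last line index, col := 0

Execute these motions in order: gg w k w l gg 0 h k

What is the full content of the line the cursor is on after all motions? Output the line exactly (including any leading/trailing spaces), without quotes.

Answer: two gold star  nine

Derivation:
After 1 (gg): row=0 col=0 char='t'
After 2 (w): row=0 col=4 char='g'
After 3 (k): row=0 col=4 char='g'
After 4 (w): row=0 col=9 char='s'
After 5 (l): row=0 col=10 char='t'
After 6 (gg): row=0 col=0 char='t'
After 7 (0): row=0 col=0 char='t'
After 8 (h): row=0 col=0 char='t'
After 9 (k): row=0 col=0 char='t'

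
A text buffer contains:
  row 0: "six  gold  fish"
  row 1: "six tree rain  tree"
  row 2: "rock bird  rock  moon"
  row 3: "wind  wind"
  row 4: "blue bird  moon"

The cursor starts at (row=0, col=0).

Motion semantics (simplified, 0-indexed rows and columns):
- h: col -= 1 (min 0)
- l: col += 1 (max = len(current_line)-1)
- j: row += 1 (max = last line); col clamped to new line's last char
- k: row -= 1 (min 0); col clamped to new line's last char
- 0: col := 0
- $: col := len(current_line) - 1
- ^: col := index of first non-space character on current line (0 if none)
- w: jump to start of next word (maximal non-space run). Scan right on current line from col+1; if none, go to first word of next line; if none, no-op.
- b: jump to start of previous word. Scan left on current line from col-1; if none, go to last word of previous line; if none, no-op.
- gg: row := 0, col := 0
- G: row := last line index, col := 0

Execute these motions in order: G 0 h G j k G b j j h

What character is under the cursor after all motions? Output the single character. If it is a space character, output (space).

Answer: b

Derivation:
After 1 (G): row=4 col=0 char='b'
After 2 (0): row=4 col=0 char='b'
After 3 (h): row=4 col=0 char='b'
After 4 (G): row=4 col=0 char='b'
After 5 (j): row=4 col=0 char='b'
After 6 (k): row=3 col=0 char='w'
After 7 (G): row=4 col=0 char='b'
After 8 (b): row=3 col=6 char='w'
After 9 (j): row=4 col=6 char='i'
After 10 (j): row=4 col=6 char='i'
After 11 (h): row=4 col=5 char='b'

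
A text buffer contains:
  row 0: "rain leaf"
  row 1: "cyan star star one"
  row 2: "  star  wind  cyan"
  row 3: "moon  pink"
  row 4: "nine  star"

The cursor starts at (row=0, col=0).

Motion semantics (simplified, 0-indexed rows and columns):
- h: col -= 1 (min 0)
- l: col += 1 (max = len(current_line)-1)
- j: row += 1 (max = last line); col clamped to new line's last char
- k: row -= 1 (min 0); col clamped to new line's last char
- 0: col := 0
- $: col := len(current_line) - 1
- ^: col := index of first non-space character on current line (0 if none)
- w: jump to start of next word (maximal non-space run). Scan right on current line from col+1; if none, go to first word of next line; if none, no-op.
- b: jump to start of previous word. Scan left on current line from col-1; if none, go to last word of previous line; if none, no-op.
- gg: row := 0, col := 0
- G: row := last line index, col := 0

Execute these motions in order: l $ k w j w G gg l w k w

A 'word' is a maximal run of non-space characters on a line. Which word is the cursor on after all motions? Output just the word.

After 1 (l): row=0 col=1 char='a'
After 2 ($): row=0 col=8 char='f'
After 3 (k): row=0 col=8 char='f'
After 4 (w): row=1 col=0 char='c'
After 5 (j): row=2 col=0 char='_'
After 6 (w): row=2 col=2 char='s'
After 7 (G): row=4 col=0 char='n'
After 8 (gg): row=0 col=0 char='r'
After 9 (l): row=0 col=1 char='a'
After 10 (w): row=0 col=5 char='l'
After 11 (k): row=0 col=5 char='l'
After 12 (w): row=1 col=0 char='c'

Answer: cyan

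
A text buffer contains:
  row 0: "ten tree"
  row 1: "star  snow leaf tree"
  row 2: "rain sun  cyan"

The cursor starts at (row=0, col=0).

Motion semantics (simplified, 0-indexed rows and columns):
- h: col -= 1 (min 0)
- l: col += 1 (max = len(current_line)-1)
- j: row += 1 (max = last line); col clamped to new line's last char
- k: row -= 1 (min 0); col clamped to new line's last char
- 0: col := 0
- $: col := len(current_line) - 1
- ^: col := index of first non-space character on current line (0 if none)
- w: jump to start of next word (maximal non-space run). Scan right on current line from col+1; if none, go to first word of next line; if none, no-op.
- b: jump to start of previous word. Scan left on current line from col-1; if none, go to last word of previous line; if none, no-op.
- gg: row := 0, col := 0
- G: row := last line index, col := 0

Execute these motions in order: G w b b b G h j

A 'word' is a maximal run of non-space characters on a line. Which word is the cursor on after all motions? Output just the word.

After 1 (G): row=2 col=0 char='r'
After 2 (w): row=2 col=5 char='s'
After 3 (b): row=2 col=0 char='r'
After 4 (b): row=1 col=16 char='t'
After 5 (b): row=1 col=11 char='l'
After 6 (G): row=2 col=0 char='r'
After 7 (h): row=2 col=0 char='r'
After 8 (j): row=2 col=0 char='r'

Answer: rain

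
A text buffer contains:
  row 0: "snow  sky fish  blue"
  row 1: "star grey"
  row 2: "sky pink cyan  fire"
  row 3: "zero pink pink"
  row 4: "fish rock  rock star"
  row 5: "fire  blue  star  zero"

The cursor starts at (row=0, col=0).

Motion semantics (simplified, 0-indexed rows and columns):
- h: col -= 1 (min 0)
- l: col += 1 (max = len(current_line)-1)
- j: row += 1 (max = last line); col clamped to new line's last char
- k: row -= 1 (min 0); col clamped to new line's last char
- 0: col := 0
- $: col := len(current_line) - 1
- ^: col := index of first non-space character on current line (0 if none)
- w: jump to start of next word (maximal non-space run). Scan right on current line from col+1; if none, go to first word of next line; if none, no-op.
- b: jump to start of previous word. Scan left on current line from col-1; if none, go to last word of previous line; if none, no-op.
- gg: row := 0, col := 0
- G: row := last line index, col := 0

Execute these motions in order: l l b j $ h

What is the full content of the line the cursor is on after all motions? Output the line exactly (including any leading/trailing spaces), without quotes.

After 1 (l): row=0 col=1 char='n'
After 2 (l): row=0 col=2 char='o'
After 3 (b): row=0 col=0 char='s'
After 4 (j): row=1 col=0 char='s'
After 5 ($): row=1 col=8 char='y'
After 6 (h): row=1 col=7 char='e'

Answer: star grey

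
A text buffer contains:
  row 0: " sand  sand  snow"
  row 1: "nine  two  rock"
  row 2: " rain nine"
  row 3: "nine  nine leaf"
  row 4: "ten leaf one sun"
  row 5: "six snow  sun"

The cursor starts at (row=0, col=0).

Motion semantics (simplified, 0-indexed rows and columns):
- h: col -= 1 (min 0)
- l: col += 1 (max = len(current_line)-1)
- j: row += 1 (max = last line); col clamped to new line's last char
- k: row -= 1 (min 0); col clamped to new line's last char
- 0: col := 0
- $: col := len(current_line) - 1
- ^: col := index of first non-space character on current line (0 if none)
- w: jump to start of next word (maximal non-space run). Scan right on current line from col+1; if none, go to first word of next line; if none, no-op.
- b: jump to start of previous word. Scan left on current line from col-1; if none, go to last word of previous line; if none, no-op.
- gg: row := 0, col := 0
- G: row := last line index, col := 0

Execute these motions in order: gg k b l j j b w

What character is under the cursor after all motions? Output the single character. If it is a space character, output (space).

After 1 (gg): row=0 col=0 char='_'
After 2 (k): row=0 col=0 char='_'
After 3 (b): row=0 col=0 char='_'
After 4 (l): row=0 col=1 char='s'
After 5 (j): row=1 col=1 char='i'
After 6 (j): row=2 col=1 char='r'
After 7 (b): row=1 col=11 char='r'
After 8 (w): row=2 col=1 char='r'

Answer: r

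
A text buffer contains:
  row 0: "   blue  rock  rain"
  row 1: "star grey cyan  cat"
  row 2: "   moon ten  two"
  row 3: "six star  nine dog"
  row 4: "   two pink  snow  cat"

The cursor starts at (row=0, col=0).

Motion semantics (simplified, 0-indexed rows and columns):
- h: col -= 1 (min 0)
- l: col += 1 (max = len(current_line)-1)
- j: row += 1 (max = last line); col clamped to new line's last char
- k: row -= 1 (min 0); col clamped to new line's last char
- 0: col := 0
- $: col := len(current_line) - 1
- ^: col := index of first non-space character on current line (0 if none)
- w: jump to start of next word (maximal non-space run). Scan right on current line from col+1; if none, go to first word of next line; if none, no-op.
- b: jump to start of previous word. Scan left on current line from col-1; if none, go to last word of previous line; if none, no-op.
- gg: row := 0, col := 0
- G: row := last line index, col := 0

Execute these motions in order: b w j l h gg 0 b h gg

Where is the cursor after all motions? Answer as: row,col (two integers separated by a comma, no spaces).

After 1 (b): row=0 col=0 char='_'
After 2 (w): row=0 col=3 char='b'
After 3 (j): row=1 col=3 char='r'
After 4 (l): row=1 col=4 char='_'
After 5 (h): row=1 col=3 char='r'
After 6 (gg): row=0 col=0 char='_'
After 7 (0): row=0 col=0 char='_'
After 8 (b): row=0 col=0 char='_'
After 9 (h): row=0 col=0 char='_'
After 10 (gg): row=0 col=0 char='_'

Answer: 0,0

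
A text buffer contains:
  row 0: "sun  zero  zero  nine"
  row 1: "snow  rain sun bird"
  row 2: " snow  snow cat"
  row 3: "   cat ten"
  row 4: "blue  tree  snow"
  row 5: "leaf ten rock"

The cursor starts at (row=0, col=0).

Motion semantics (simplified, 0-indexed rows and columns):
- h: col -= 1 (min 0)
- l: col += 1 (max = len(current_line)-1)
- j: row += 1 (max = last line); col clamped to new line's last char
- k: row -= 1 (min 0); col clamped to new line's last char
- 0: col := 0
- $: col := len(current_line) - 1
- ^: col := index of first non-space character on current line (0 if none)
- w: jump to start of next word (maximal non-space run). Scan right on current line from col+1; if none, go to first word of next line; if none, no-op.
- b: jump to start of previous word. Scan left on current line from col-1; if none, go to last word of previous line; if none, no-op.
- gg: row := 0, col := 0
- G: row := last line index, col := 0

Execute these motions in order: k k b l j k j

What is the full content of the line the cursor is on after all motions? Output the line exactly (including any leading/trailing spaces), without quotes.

Answer: snow  rain sun bird

Derivation:
After 1 (k): row=0 col=0 char='s'
After 2 (k): row=0 col=0 char='s'
After 3 (b): row=0 col=0 char='s'
After 4 (l): row=0 col=1 char='u'
After 5 (j): row=1 col=1 char='n'
After 6 (k): row=0 col=1 char='u'
After 7 (j): row=1 col=1 char='n'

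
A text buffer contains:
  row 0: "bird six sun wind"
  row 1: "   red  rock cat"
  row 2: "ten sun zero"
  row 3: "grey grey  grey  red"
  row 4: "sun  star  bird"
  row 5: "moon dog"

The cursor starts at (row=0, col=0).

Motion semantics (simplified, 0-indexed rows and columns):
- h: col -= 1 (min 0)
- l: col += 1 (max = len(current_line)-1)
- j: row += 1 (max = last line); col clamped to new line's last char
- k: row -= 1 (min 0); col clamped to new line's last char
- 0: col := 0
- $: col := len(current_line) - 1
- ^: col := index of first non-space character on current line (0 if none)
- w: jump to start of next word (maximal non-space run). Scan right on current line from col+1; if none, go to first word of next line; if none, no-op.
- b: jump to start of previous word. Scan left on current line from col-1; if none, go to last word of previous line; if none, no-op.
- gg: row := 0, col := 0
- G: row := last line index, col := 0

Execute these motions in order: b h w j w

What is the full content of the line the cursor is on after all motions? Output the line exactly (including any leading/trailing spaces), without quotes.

After 1 (b): row=0 col=0 char='b'
After 2 (h): row=0 col=0 char='b'
After 3 (w): row=0 col=5 char='s'
After 4 (j): row=1 col=5 char='d'
After 5 (w): row=1 col=8 char='r'

Answer:    red  rock cat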